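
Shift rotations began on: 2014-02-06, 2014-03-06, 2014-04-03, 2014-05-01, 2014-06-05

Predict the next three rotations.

2014-07-03, 2014-08-07, 2014-09-04

Gaps: 28, 28, 28, 35 days — a mix of 28 and 35. Every date is a Thursday.
Each is the 1st Thursday of its month.
1st Thursday of July 2014: 2014-07-03.
August 2014 — 1st Thursday is 2014-08-07.
September 2014 — 1st Thursday is 2014-09-04.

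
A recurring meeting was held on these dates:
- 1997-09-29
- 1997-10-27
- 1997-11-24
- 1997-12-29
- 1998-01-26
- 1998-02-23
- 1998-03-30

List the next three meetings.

1998-04-27, 1998-05-25, 1998-06-29

All Mondays; the gaps (28, 28, 35, 28, 28, 35) vary with month length.
This is the last Monday of each month.
Last Monday of April 1998: 1998-04-27.
May 1998 ends with Monday 1998-05-25.
Last Monday of June 1998: 1998-06-29.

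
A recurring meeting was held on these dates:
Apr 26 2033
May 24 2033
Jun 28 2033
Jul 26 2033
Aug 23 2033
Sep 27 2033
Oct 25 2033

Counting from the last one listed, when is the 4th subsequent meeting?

Gaps: 28, 35, 28, 28, 35, 28 days — a mix of 28 and 35. Every date is a Tuesday.
Each is the 4th Tuesday of its month.
4th Tuesday of November 2033: Nov 22 2033.
4th Tuesday of December 2033: Dec 27 2033.
4th Tuesday of January 2034: Jan 24 2034.
4th Tuesday of February 2034: Feb 28 2034.

Feb 28 2034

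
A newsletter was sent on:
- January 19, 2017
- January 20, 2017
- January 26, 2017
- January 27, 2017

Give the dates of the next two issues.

February 2, 2017; February 3, 2017

Gaps: 1, 6, 1 days — not constant, but cyclic with period 2.
The events fall on every Thursday and Friday.
Next Thursday: February 2, 2017.
The following Friday is February 3, 2017.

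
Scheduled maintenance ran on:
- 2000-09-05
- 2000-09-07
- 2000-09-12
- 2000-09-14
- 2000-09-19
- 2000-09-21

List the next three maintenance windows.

2000-09-26, 2000-09-28, 2000-10-03

Gaps: 2, 5, 2, 5, 2 days — not constant, but cyclic with period 2.
The events fall on every Tuesday and Thursday.
Next Tuesday: 2000-09-26.
Next Thursday: 2000-09-28.
Next Tuesday: 2000-10-03.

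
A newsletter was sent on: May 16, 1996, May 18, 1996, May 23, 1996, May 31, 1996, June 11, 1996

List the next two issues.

June 25, 1996; July 12, 1996

The spacing grows by 3 each time: 2, 5, 8, 11 days.
Next gap: 14 days. June 11, 1996 + 14 days = June 25, 1996.
Next gap: 17 days. June 25, 1996 + 17 days = July 12, 1996.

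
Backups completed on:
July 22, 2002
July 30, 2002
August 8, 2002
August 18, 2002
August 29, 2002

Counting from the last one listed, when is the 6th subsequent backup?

Intervals are 8, 9, 10, 11 days — an arithmetic progression with common difference 1.
Next gap: 12 days. August 29, 2002 + 12 days = September 10, 2002.
Next gap: 13 days. September 10, 2002 + 13 days = September 23, 2002.
Next gap: 14 days. September 23, 2002 + 14 days = October 7, 2002.
Next gap: 15 days. October 7, 2002 + 15 days = October 22, 2002.
Next gap: 16 days. October 22, 2002 + 16 days = November 7, 2002.
Next gap: 17 days. November 7, 2002 + 17 days = November 24, 2002.

November 24, 2002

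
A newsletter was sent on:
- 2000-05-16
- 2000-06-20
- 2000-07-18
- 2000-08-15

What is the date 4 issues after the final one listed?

These are Tuesdays at 28- or 35-day spacing (35, 28, 28).
The pattern: 3rd Tuesday of the month.
3rd Tuesday of September 2000: 2000-09-19.
3rd Tuesday of October 2000: 2000-10-17.
November 2000 — 3rd Tuesday is 2000-11-21.
December 2000 — 3rd Tuesday is 2000-12-19.

2000-12-19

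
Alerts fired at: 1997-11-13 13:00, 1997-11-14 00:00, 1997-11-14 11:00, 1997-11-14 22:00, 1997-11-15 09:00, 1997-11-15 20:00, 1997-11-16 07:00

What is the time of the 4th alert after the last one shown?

Spacing: 11, 11, 11, 11, 11, 11 h — constant 11 h.
1997-11-16 07:00 + 11 h = 1997-11-16 18:00.
1997-11-16 18:00 + 11 h = 1997-11-17 05:00.
1997-11-17 05:00 + 11 h = 1997-11-17 16:00.
1997-11-17 16:00 + 11 h = 1997-11-18 03:00.

1997-11-18 03:00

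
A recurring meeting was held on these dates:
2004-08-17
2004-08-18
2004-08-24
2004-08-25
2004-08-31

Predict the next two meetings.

The gap pattern 1, 6, 1, 6 repeats every 2 events.
These are the Tuesdays and Wednesdays of each week.
The following Wednesday is 2004-09-01.
Next Tuesday: 2004-09-07.

2004-09-01, 2004-09-07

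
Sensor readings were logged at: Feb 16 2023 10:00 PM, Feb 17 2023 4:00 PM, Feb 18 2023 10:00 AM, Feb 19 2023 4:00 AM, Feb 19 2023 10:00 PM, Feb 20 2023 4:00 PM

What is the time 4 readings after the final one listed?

Feb 23 2023 4:00 PM

Gaps: 18, 18, 18, 18, 18 hours — each event is 18 hours after the previous one.
Feb 20 2023 4:00 PM + 18 h = Feb 21 2023 10:00 AM.
Feb 21 2023 10:00 AM + 18 h = Feb 22 2023 4:00 AM.
Feb 22 2023 4:00 AM + 18 h = Feb 22 2023 10:00 PM.
Feb 22 2023 10:00 PM + 18 h = Feb 23 2023 4:00 PM.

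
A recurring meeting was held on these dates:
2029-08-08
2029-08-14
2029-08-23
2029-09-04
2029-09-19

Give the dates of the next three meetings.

2029-10-07, 2029-10-28, 2029-11-21

Intervals are 6, 9, 12, 15 days — an arithmetic progression with common difference 3.
Next gap: 18 days. 2029-09-19 + 18 days = 2029-10-07.
Next gap: 21 days. 2029-10-07 + 21 days = 2029-10-28.
Next gap: 24 days. 2029-10-28 + 24 days = 2029-11-21.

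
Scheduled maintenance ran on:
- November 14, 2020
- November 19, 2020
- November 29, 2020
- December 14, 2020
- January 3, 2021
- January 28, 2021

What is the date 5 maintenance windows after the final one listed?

August 16, 2021

Gaps: 5, 10, 15, 20, 25 days — each gap is 5 larger than the previous one.
Next gap: 30 days. January 28, 2021 + 30 days = February 27, 2021.
Next gap: 35 days. February 27, 2021 + 35 days = April 3, 2021.
Next gap: 40 days. April 3, 2021 + 40 days = May 13, 2021.
Next gap: 45 days. May 13, 2021 + 45 days = June 27, 2021.
Next gap: 50 days. June 27, 2021 + 50 days = August 16, 2021.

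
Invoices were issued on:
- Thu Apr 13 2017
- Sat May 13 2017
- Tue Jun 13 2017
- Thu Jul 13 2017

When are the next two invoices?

Each date is the 13th; the gaps (30, 31, 30) track the month lengths.
The rule is the 13th of each month.
Next: August 2017 → Sun Aug 13 2017.
Next: September 2017 → Wed Sep 13 2017.

Sun Aug 13 2017, Wed Sep 13 2017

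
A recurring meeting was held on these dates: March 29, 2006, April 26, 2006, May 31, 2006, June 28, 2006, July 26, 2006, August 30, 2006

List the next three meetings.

September 27, 2006; October 25, 2006; November 29, 2006

These are Wednesdays with 28, 35, 28, 28, 35-day gaps.
Each is the final Wednesday of its month — March 29, 2006 is past the 28th, so '4th Wednesday' doesn't fit.
Last Wednesday of September 2006: September 27, 2006.
October 2006 ends with Wednesday October 25, 2006.
Last Wednesday of November 2006: November 29, 2006.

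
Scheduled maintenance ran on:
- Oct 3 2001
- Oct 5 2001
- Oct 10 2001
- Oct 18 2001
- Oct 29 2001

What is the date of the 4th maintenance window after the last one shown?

Jan 11 2002

Gaps: 2, 5, 8, 11 days — each gap is 3 larger than the previous one.
Next gap: 14 days. Oct 29 2001 + 14 days = Nov 12 2001.
Next gap: 17 days. Nov 12 2001 + 17 days = Nov 29 2001.
Next gap: 20 days. Nov 29 2001 + 20 days = Dec 19 2001.
Next gap: 23 days. Dec 19 2001 + 23 days = Jan 11 2002.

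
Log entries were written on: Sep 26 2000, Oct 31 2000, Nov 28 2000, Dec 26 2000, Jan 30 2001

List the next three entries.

Feb 27 2001, Mar 27 2001, Apr 24 2001

These are Tuesdays with 35, 28, 28, 35-day gaps.
Each is the final Tuesday of its month — Oct 31 2000 is past the 28th, so '4th Tuesday' doesn't fit.
February 2001 ends with Tuesday Feb 27 2001.
March 2001 ends with Tuesday Mar 27 2001.
April 2001 ends with Tuesday Apr 24 2001.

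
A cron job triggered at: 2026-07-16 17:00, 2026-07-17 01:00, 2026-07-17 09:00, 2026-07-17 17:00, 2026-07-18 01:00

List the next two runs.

Spacing: 8, 8, 8, 8 h — constant 8 h.
2026-07-18 01:00 + 8 h = 2026-07-18 09:00.
2026-07-18 09:00 + 8 h = 2026-07-18 17:00.

2026-07-18 09:00, 2026-07-18 17:00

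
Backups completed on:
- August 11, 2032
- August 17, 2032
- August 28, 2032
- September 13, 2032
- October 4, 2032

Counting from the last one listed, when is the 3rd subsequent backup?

Intervals are 6, 11, 16, 21 days — an arithmetic progression with common difference 5.
Next gap: 26 days. October 4, 2032 + 26 days = October 30, 2032.
Next gap: 31 days. October 30, 2032 + 31 days = November 30, 2032.
Next gap: 36 days. November 30, 2032 + 36 days = January 5, 2033.

January 5, 2033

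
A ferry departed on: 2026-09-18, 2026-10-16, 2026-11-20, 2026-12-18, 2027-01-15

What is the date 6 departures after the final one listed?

All dates are Fridays, 28, 35, 28, 28 days apart.
Specifically, the 3rd Friday of each month.
3rd Friday of February 2027: 2027-02-19.
3rd Friday of March 2027: 2027-03-19.
April 2027 — 3rd Friday is 2027-04-16.
3rd Friday of May 2027: 2027-05-21.
June 2027 — 3rd Friday is 2027-06-18.
July 2027 — 3rd Friday is 2027-07-16.

2027-07-16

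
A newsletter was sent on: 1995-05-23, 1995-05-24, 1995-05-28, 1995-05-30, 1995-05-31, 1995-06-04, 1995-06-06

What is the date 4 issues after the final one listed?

The gap pattern 1, 4, 2, 1, 4, 2 repeats every 3 events.
These are the Tuesdays, Wednesdays and Sundays of each week.
The following Wednesday is 1995-06-07.
Next Sunday: 1995-06-11.
The following Tuesday is 1995-06-13.
The following Wednesday is 1995-06-14.

1995-06-14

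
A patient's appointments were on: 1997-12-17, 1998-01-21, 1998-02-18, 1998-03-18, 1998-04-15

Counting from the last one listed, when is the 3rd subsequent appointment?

All dates are Wednesdays, 35, 28, 28, 28 days apart.
Specifically, the 3rd Wednesday of each month.
May 1998 — 3rd Wednesday is 1998-05-20.
June 1998 — 3rd Wednesday is 1998-06-17.
3rd Wednesday of July 1998: 1998-07-15.

1998-07-15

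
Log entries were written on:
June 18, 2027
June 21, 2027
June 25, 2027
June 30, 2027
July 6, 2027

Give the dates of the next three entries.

Gaps: 3, 4, 5, 6 days — each gap is 1 larger than the previous one.
Next gap: 7 days. July 6, 2027 + 7 days = July 13, 2027.
Next gap: 8 days. July 13, 2027 + 8 days = July 21, 2027.
Next gap: 9 days. July 21, 2027 + 9 days = July 30, 2027.

July 13, 2027; July 21, 2027; July 30, 2027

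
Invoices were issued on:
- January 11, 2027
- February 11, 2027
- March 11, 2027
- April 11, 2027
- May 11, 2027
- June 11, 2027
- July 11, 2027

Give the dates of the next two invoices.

August 11, 2027; September 11, 2027

Gaps: 31, 28, 31, 30, 31, 30 days — not constant. Every event is on the 11th of the month.
Pattern: the 11th of each month.
Next: August 2027 → August 11, 2027.
Next: September 2027 → September 11, 2027.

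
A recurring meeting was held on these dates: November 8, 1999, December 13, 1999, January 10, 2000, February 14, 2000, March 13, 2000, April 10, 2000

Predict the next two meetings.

All dates are Mondays, 35, 28, 35, 28, 28 days apart.
Specifically, the 2nd Monday of each month.
May 2000 — 2nd Monday is May 8, 2000.
2nd Monday of June 2000: June 12, 2000.

May 8, 2000; June 12, 2000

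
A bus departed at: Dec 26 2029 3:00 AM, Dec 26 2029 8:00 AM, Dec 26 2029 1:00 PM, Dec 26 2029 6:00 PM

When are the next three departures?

Dec 26 2029 11:00 PM, Dec 27 2029 4:00 AM, Dec 27 2029 9:00 AM

Gaps: 5, 5, 5 hours — each event is 5 hours after the previous one.
Dec 26 2029 6:00 PM + 5 h = Dec 26 2029 11:00 PM.
Dec 26 2029 11:00 PM + 5 h = Dec 27 2029 4:00 AM.
Dec 27 2029 4:00 AM + 5 h = Dec 27 2029 9:00 AM.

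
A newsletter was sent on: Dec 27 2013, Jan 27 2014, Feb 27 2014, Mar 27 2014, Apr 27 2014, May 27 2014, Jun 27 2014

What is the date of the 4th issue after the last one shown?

Oct 27 2014

Gaps: 31, 31, 28, 31, 30, 31 days — not constant. Every event is on the 27th of the month.
Pattern: the 27th of each month.
July 2014: Jul 27 2014.
Next: August 2014 → Aug 27 2014.
Next: September 2014 → Sep 27 2014.
October 2014: Oct 27 2014.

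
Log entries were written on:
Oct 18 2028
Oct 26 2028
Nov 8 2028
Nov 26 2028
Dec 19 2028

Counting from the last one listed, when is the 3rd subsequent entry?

The spacing grows by 5 each time: 8, 13, 18, 23 days.
Next gap: 28 days. Dec 19 2028 + 28 days = Jan 16 2029.
Next gap: 33 days. Jan 16 2029 + 33 days = Feb 18 2029.
Next gap: 38 days. Feb 18 2029 + 38 days = Mar 28 2029.

Mar 28 2029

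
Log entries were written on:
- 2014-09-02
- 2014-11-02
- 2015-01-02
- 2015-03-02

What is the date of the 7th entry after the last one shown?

2016-05-02

The day-of-month is always 2 (61, 61, 59 days between events).
So this recurs on the 2nd of every 2 months.
May 2015: 2015-05-02.
Next: July 2015 → 2015-07-02.
Next: September 2015 → 2015-09-02.
November 2015: 2015-11-02.
Next: January 2016 → 2016-01-02.
March 2016: 2016-03-02.
Next: May 2016 → 2016-05-02.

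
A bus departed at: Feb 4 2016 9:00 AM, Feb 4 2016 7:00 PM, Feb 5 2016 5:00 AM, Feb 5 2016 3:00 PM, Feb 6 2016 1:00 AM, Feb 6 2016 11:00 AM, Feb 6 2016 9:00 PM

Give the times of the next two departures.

Feb 7 2016 7:00 AM, Feb 7 2016 5:00 PM

Spacing: 10, 10, 10, 10, 10, 10 h — constant 10 h.
Feb 6 2016 9:00 PM + 10 h = Feb 7 2016 7:00 AM.
Feb 7 2016 7:00 AM + 10 h = Feb 7 2016 5:00 PM.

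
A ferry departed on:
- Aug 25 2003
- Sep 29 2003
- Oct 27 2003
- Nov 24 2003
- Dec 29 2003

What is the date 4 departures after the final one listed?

Apr 26 2004

These are Mondays with 35, 28, 28, 35-day gaps.
Each is the final Monday of its month — Sep 29 2003 is past the 28th, so '4th Monday' doesn't fit.
January 2004 ends with Monday Jan 26 2004.
Last Monday of February 2004: Feb 23 2004.
Last Monday of March 2004: Mar 29 2004.
Last Monday of April 2004: Apr 26 2004.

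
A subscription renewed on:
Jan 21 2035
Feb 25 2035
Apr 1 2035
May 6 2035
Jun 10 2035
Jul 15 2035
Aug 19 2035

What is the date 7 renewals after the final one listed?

Apr 20 2036

Every event comes 35 days after the last (35, 35, 35, 35, 35, 35).
Aug 19 2035 + 35 days = Sep 23 2035.
Sep 23 2035 + 35 days = Oct 28 2035.
Oct 28 2035 + 35 days = Dec 2 2035.
Dec 2 2035 + 35 days = Jan 6 2036.
Jan 6 2036 + 35 days = Feb 10 2036.
Feb 10 2036 + 35 days = Mar 16 2036.
Mar 16 2036 + 35 days = Apr 20 2036.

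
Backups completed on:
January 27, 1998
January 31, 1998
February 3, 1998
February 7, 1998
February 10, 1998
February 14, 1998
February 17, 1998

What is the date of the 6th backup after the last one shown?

Gaps: 4, 3, 4, 3, 4, 3 days — not constant, but cyclic with period 2.
The events fall on every Tuesday and Saturday.
The following Saturday is February 21, 1998.
Next Tuesday: February 24, 1998.
The following Saturday is February 28, 1998.
The following Tuesday is March 3, 1998.
The following Saturday is March 7, 1998.
The following Tuesday is March 10, 1998.

March 10, 1998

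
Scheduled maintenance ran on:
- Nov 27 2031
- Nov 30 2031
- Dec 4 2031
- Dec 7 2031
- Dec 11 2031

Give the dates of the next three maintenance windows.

Dec 14 2031, Dec 18 2031, Dec 21 2031

The gap pattern 3, 4, 3, 4 repeats every 2 events.
These are the Thursdays and Sundays of each week.
The following Sunday is Dec 14 2031.
The following Thursday is Dec 18 2031.
Next Sunday: Dec 21 2031.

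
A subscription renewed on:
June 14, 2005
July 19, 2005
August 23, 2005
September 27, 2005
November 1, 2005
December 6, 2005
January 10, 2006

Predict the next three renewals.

Gaps between consecutive events: 35, 35, 35, 35, 35, 35 days — a constant 35-day interval.
January 10, 2006 + 35 days = February 14, 2006.
February 14, 2006 + 35 days = March 21, 2006.
March 21, 2006 + 35 days = April 25, 2006.

February 14, 2006; March 21, 2006; April 25, 2006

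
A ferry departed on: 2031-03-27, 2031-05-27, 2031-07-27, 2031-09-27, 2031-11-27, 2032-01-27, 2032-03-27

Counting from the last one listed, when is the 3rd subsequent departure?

2032-09-27

Gaps: 61, 61, 62, 61, 61, 60 days — not constant. Every event is on the 27th of the month.
Pattern: the 27th of every 2 months.
May 2032: 2032-05-27.
July 2032: 2032-07-27.
September 2032: 2032-09-27.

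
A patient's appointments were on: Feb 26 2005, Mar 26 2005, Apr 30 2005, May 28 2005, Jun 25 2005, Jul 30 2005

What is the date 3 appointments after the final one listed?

These are Saturdays with 28, 35, 28, 28, 35-day gaps.
Each is the final Saturday of its month — Apr 30 2005 is past the 28th, so '4th Saturday' doesn't fit.
Last Saturday of August 2005: Aug 27 2005.
September 2005 ends with Saturday Sep 24 2005.
October 2005 ends with Saturday Oct 29 2005.

Oct 29 2005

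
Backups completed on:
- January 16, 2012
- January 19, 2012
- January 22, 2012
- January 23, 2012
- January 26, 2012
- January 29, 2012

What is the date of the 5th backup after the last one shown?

February 9, 2012

Gaps: 3, 3, 1, 3, 3 days — not constant, but cyclic with period 3.
The events fall on every Monday, Thursday and Sunday.
The following Monday is January 30, 2012.
Next Thursday: February 2, 2012.
The following Sunday is February 5, 2012.
Next Monday: February 6, 2012.
Next Thursday: February 9, 2012.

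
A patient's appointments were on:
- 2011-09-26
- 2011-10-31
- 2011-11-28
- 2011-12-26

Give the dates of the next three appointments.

All Mondays; the gaps (35, 28, 28) vary with month length.
This is the last Monday of each month.
Last Monday of January 2012: 2012-01-30.
February 2012 ends with Monday 2012-02-27.
March 2012 ends with Monday 2012-03-26.

2012-01-30, 2012-02-27, 2012-03-26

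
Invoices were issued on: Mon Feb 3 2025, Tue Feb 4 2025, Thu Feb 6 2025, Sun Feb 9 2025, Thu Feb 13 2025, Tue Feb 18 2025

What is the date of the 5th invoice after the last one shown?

Sun Mar 30 2025

Gaps: 1, 2, 3, 4, 5 days — each gap is 1 larger than the previous one.
Next gap: 6 days. Tue Feb 18 2025 + 6 days = Mon Feb 24 2025.
Next gap: 7 days. Mon Feb 24 2025 + 7 days = Mon Mar 3 2025.
Next gap: 8 days. Mon Mar 3 2025 + 8 days = Tue Mar 11 2025.
Next gap: 9 days. Tue Mar 11 2025 + 9 days = Thu Mar 20 2025.
Next gap: 10 days. Thu Mar 20 2025 + 10 days = Sun Mar 30 2025.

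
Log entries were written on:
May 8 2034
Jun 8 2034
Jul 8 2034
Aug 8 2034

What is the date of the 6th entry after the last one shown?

Feb 8 2035

The day-of-month is always 8 (31, 30, 31 days between events).
So this recurs on the 8th of each month.
Next: September 2034 → Sep 8 2034.
October 2034: Oct 8 2034.
Next: November 2034 → Nov 8 2034.
Next: December 2034 → Dec 8 2034.
January 2035: Jan 8 2035.
Next: February 2035 → Feb 8 2035.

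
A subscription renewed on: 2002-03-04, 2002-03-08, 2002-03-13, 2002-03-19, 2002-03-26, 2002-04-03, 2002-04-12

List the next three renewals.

Gaps: 4, 5, 6, 7, 8, 9 days — each gap is 1 larger than the previous one.
Next gap: 10 days. 2002-04-12 + 10 days = 2002-04-22.
Next gap: 11 days. 2002-04-22 + 11 days = 2002-05-03.
Next gap: 12 days. 2002-05-03 + 12 days = 2002-05-15.

2002-04-22, 2002-05-03, 2002-05-15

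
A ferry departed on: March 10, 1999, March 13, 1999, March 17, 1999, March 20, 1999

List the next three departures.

March 24, 1999; March 27, 1999; March 31, 1999

Gaps: 3, 4, 3 days — not constant, but cyclic with period 2.
The events fall on every Wednesday and Saturday.
The following Wednesday is March 24, 1999.
Next Saturday: March 27, 1999.
Next Wednesday: March 31, 1999.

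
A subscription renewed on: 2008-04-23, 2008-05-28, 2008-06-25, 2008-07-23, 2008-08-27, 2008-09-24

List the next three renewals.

2008-10-22, 2008-11-26, 2008-12-24

All dates are Wednesdays, 35, 28, 28, 35, 28 days apart.
Specifically, the 4th Wednesday of each month.
October 2008 — 4th Wednesday is 2008-10-22.
4th Wednesday of November 2008: 2008-11-26.
December 2008 — 4th Wednesday is 2008-12-24.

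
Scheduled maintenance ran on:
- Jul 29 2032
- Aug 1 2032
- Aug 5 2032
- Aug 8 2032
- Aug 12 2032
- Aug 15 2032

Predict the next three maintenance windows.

The gap pattern 3, 4, 3, 4, 3 repeats every 2 events.
These are the Thursdays and Sundays of each week.
Next Thursday: Aug 19 2032.
Next Sunday: Aug 22 2032.
Next Thursday: Aug 26 2032.

Aug 19 2032, Aug 22 2032, Aug 26 2032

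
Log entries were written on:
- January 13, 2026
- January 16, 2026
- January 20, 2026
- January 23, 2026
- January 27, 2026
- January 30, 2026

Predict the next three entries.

The gap pattern 3, 4, 3, 4, 3 repeats every 2 events.
These are the Tuesdays and Fridays of each week.
The following Tuesday is February 3, 2026.
The following Friday is February 6, 2026.
The following Tuesday is February 10, 2026.

February 3, 2026; February 6, 2026; February 10, 2026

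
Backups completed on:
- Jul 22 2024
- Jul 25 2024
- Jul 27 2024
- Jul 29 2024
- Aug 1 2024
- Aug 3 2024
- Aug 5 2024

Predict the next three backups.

Aug 8 2024, Aug 10 2024, Aug 12 2024

Gaps: 3, 2, 2, 3, 2, 2 days — not constant, but cyclic with period 3.
The events fall on every Monday, Thursday and Saturday.
Next Thursday: Aug 8 2024.
The following Saturday is Aug 10 2024.
Next Monday: Aug 12 2024.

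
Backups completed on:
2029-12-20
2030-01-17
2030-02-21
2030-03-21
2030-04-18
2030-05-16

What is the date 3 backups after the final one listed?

These are Thursdays at 28- or 35-day spacing (28, 35, 28, 28, 28).
The pattern: 3rd Thursday of the month.
June 2030 — 3rd Thursday is 2030-06-20.
3rd Thursday of July 2030: 2030-07-18.
3rd Thursday of August 2030: 2030-08-15.

2030-08-15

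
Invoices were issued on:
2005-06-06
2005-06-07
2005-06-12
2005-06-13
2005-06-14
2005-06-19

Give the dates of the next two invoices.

2005-06-20, 2005-06-21

The gap pattern 1, 5, 1, 1, 5 repeats every 3 events.
These are the Mondays, Tuesdays and Sundays of each week.
Next Monday: 2005-06-20.
Next Tuesday: 2005-06-21.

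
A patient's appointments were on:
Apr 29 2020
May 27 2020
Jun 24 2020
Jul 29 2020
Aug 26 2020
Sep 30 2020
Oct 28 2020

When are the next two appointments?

Nov 25 2020, Dec 30 2020

These are Wednesdays with 28, 28, 35, 28, 35, 28-day gaps.
Each is the final Wednesday of its month — Apr 29 2020 is past the 28th, so '4th Wednesday' doesn't fit.
November 2020 ends with Wednesday Nov 25 2020.
December 2020 ends with Wednesday Dec 30 2020.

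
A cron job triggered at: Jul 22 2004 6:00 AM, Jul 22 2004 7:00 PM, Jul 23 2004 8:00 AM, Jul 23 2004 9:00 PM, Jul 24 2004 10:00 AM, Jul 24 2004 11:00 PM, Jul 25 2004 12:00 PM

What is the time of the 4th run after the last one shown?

Jul 27 2004 4:00 PM

The interval is a steady 13 hours (13, 13, 13, 13, 13, 13).
Jul 25 2004 12:00 PM + 13 h = Jul 26 2004 1:00 AM.
Jul 26 2004 1:00 AM + 13 h = Jul 26 2004 2:00 PM.
Jul 26 2004 2:00 PM + 13 h = Jul 27 2004 3:00 AM.
Jul 27 2004 3:00 AM + 13 h = Jul 27 2004 4:00 PM.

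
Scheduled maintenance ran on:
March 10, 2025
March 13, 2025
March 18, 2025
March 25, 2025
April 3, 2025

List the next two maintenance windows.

April 14, 2025; April 27, 2025

The spacing grows by 2 each time: 3, 5, 7, 9 days.
Next gap: 11 days. April 3, 2025 + 11 days = April 14, 2025.
Next gap: 13 days. April 14, 2025 + 13 days = April 27, 2025.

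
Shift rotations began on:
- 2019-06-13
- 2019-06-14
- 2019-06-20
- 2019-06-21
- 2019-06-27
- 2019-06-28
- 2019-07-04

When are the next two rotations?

2019-07-05, 2019-07-11

Every event lands on a Thursday or Friday (gaps cycle 1, 6, 1, 6, 1, 6).
So the schedule is: every Thursday and Friday.
Next Friday: 2019-07-05.
The following Thursday is 2019-07-11.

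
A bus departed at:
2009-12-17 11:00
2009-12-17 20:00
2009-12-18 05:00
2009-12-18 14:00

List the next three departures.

Gaps: 9, 9, 9 hours — each event is 9 hours after the previous one.
2009-12-18 14:00 + 9 h = 2009-12-18 23:00.
2009-12-18 23:00 + 9 h = 2009-12-19 08:00.
2009-12-19 08:00 + 9 h = 2009-12-19 17:00.

2009-12-18 23:00, 2009-12-19 08:00, 2009-12-19 17:00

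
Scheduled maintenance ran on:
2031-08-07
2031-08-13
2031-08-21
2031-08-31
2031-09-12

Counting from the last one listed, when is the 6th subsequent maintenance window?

Gaps: 6, 8, 10, 12 days — each gap is 2 larger than the previous one.
Next gap: 14 days. 2031-09-12 + 14 days = 2031-09-26.
Next gap: 16 days. 2031-09-26 + 16 days = 2031-10-12.
Next gap: 18 days. 2031-10-12 + 18 days = 2031-10-30.
Next gap: 20 days. 2031-10-30 + 20 days = 2031-11-19.
Next gap: 22 days. 2031-11-19 + 22 days = 2031-12-11.
Next gap: 24 days. 2031-12-11 + 24 days = 2032-01-04.

2032-01-04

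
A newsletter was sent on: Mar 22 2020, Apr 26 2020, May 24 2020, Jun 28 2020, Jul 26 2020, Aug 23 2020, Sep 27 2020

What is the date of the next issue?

Oct 25 2020

These are Sundays at 28- or 35-day spacing (35, 28, 35, 28, 28, 35).
The pattern: 4th Sunday of the month.
October 2020 — 4th Sunday is Oct 25 2020.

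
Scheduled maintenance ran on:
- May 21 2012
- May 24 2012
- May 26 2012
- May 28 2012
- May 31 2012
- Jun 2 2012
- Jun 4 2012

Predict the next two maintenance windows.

The gap pattern 3, 2, 2, 3, 2, 2 repeats every 3 events.
These are the Mondays, Thursdays and Saturdays of each week.
Next Thursday: Jun 7 2012.
Next Saturday: Jun 9 2012.

Jun 7 2012, Jun 9 2012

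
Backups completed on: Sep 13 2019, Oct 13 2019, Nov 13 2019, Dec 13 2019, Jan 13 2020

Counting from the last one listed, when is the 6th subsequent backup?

Jul 13 2020

Each date is the 13th; the gaps (30, 31, 30, 31) track the month lengths.
The rule is the 13th of each month.
Next: February 2020 → Feb 13 2020.
Next: March 2020 → Mar 13 2020.
Next: April 2020 → Apr 13 2020.
May 2020: May 13 2020.
Next: June 2020 → Jun 13 2020.
July 2020: Jul 13 2020.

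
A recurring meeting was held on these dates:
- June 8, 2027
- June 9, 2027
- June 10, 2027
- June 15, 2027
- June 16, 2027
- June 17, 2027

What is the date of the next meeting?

Gaps: 1, 1, 5, 1, 1 days — not constant, but cyclic with period 3.
The events fall on every Tuesday, Wednesday and Thursday.
Next Tuesday: June 22, 2027.

June 22, 2027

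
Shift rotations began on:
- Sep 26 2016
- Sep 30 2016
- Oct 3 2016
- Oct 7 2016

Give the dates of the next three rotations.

Oct 10 2016, Oct 14 2016, Oct 17 2016

Gaps: 4, 3, 4 days — not constant, but cyclic with period 2.
The events fall on every Monday and Friday.
The following Monday is Oct 10 2016.
The following Friday is Oct 14 2016.
The following Monday is Oct 17 2016.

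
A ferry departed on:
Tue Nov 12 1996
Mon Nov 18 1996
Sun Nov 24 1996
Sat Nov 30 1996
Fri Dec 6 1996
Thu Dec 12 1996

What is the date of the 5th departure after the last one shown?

The spacing is 6, 6, 6, 6, 6 days — always 6 days.
Thu Dec 12 1996 + 6 days = Wed Dec 18 1996.
Wed Dec 18 1996 + 6 days = Tue Dec 24 1996.
Tue Dec 24 1996 + 6 days = Mon Dec 30 1996.
Mon Dec 30 1996 + 6 days = Sun Jan 5 1997.
Sun Jan 5 1997 + 6 days = Sat Jan 11 1997.

Sat Jan 11 1997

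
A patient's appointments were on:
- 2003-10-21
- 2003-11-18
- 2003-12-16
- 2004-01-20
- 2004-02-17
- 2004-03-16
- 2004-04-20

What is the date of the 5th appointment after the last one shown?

2004-09-21

All dates are Tuesdays, 28, 28, 35, 28, 28, 35 days apart.
Specifically, the 3rd Tuesday of each month.
3rd Tuesday of May 2004: 2004-05-18.
June 2004 — 3rd Tuesday is 2004-06-15.
July 2004 — 3rd Tuesday is 2004-07-20.
3rd Tuesday of August 2004: 2004-08-17.
3rd Tuesday of September 2004: 2004-09-21.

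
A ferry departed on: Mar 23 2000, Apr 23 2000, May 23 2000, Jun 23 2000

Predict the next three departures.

Jul 23 2000, Aug 23 2000, Sep 23 2000

Gaps: 31, 30, 31 days — not constant. Every event is on the 23rd of the month.
Pattern: the 23rd of each month.
July 2000: Jul 23 2000.
Next: August 2000 → Aug 23 2000.
September 2000: Sep 23 2000.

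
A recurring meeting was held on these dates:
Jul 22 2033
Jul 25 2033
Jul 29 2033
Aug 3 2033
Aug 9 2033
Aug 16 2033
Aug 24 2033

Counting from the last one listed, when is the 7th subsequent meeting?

The spacing grows by 1 each time: 3, 4, 5, 6, 7, 8 days.
Next gap: 9 days. Aug 24 2033 + 9 days = Sep 2 2033.
Next gap: 10 days. Sep 2 2033 + 10 days = Sep 12 2033.
Next gap: 11 days. Sep 12 2033 + 11 days = Sep 23 2033.
Next gap: 12 days. Sep 23 2033 + 12 days = Oct 5 2033.
Next gap: 13 days. Oct 5 2033 + 13 days = Oct 18 2033.
Next gap: 14 days. Oct 18 2033 + 14 days = Nov 1 2033.
Next gap: 15 days. Nov 1 2033 + 15 days = Nov 16 2033.

Nov 16 2033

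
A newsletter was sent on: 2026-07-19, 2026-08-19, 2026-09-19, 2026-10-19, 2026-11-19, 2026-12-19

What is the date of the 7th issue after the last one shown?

2027-07-19

Each date is the 19th; the gaps (31, 31, 30, 31, 30) track the month lengths.
The rule is the 19th of each month.
Next: January 2027 → 2027-01-19.
February 2027: 2027-02-19.
March 2027: 2027-03-19.
Next: April 2027 → 2027-04-19.
May 2027: 2027-05-19.
June 2027: 2027-06-19.
Next: July 2027 → 2027-07-19.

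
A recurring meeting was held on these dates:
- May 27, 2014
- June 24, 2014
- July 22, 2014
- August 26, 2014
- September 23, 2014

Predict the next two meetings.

October 28, 2014; November 25, 2014

Gaps: 28, 28, 35, 28 days — a mix of 28 and 35. Every date is a Tuesday.
Each is the 4th Tuesday of its month.
October 2014 — 4th Tuesday is October 28, 2014.
November 2014 — 4th Tuesday is November 25, 2014.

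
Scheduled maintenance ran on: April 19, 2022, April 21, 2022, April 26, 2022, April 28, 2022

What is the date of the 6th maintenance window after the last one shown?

The gap pattern 2, 5, 2 repeats every 2 events.
These are the Tuesdays and Thursdays of each week.
Next Tuesday: May 3, 2022.
The following Thursday is May 5, 2022.
Next Tuesday: May 10, 2022.
The following Thursday is May 12, 2022.
Next Tuesday: May 17, 2022.
Next Thursday: May 19, 2022.

May 19, 2022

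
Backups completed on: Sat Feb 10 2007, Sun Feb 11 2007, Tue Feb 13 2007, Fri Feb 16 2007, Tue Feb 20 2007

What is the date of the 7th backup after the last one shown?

Tue Apr 17 2007

The spacing grows by 1 each time: 1, 2, 3, 4 days.
Next gap: 5 days. Tue Feb 20 2007 + 5 days = Sun Feb 25 2007.
Next gap: 6 days. Sun Feb 25 2007 + 6 days = Sat Mar 3 2007.
Next gap: 7 days. Sat Mar 3 2007 + 7 days = Sat Mar 10 2007.
Next gap: 8 days. Sat Mar 10 2007 + 8 days = Sun Mar 18 2007.
Next gap: 9 days. Sun Mar 18 2007 + 9 days = Tue Mar 27 2007.
Next gap: 10 days. Tue Mar 27 2007 + 10 days = Fri Apr 6 2007.
Next gap: 11 days. Fri Apr 6 2007 + 11 days = Tue Apr 17 2007.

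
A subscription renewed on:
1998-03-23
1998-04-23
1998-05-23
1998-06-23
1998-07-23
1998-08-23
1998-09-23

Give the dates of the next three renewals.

1998-10-23, 1998-11-23, 1998-12-23

The day-of-month is always 23 (31, 30, 31, 30, 31, 31 days between events).
So this recurs on the 23rd of each month.
Next: October 1998 → 1998-10-23.
Next: November 1998 → 1998-11-23.
Next: December 1998 → 1998-12-23.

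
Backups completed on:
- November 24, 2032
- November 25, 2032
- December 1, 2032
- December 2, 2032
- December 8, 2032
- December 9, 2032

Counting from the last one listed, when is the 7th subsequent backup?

Gaps: 1, 6, 1, 6, 1 days — not constant, but cyclic with period 2.
The events fall on every Wednesday and Thursday.
Next Wednesday: December 15, 2032.
Next Thursday: December 16, 2032.
The following Wednesday is December 22, 2032.
The following Thursday is December 23, 2032.
Next Wednesday: December 29, 2032.
The following Thursday is December 30, 2032.
The following Wednesday is January 5, 2033.

January 5, 2033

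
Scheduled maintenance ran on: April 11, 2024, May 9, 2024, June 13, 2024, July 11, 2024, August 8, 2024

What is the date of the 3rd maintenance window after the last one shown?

Gaps: 28, 35, 28, 28 days — a mix of 28 and 35. Every date is a Thursday.
Each is the 2nd Thursday of its month.
September 2024 — 2nd Thursday is September 12, 2024.
October 2024 — 2nd Thursday is October 10, 2024.
November 2024 — 2nd Thursday is November 14, 2024.

November 14, 2024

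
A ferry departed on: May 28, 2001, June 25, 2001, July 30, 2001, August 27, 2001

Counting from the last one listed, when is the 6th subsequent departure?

Every date is a Monday; gaps 28, 35, 28 days.
Each is the last Monday of its month (at least one falls on the 29th or later, ruling out '4th Monday').
Last Monday of September 2001: September 24, 2001.
October 2001 ends with Monday October 29, 2001.
November 2001 ends with Monday November 26, 2001.
Last Monday of December 2001: December 31, 2001.
January 2002 ends with Monday January 28, 2002.
February 2002 ends with Monday February 25, 2002.

February 25, 2002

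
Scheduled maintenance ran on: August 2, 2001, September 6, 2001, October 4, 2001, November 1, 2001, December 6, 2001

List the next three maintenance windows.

All dates are Thursdays, 35, 28, 28, 35 days apart.
Specifically, the 1st Thursday of each month.
January 2002 — 1st Thursday is January 3, 2002.
February 2002 — 1st Thursday is February 7, 2002.
1st Thursday of March 2002: March 7, 2002.

January 3, 2002; February 7, 2002; March 7, 2002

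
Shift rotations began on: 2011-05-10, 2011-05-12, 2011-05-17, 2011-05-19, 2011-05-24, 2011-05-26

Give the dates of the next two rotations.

The gap pattern 2, 5, 2, 5, 2 repeats every 2 events.
These are the Tuesdays and Thursdays of each week.
The following Tuesday is 2011-05-31.
The following Thursday is 2011-06-02.

2011-05-31, 2011-06-02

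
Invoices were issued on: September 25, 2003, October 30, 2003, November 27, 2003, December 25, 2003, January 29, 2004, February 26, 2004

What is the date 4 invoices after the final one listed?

Every date is a Thursday; gaps 35, 28, 28, 35, 28 days.
Each is the last Thursday of its month (at least one falls on the 29th or later, ruling out '4th Thursday').
March 2004 ends with Thursday March 25, 2004.
Last Thursday of April 2004: April 29, 2004.
May 2004 ends with Thursday May 27, 2004.
June 2004 ends with Thursday June 24, 2004.

June 24, 2004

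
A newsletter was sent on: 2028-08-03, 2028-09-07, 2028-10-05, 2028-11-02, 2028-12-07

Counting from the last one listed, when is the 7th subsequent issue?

All dates are Thursdays, 35, 28, 28, 35 days apart.
Specifically, the 1st Thursday of each month.
January 2029 — 1st Thursday is 2029-01-04.
1st Thursday of February 2029: 2029-02-01.
March 2029 — 1st Thursday is 2029-03-01.
April 2029 — 1st Thursday is 2029-04-05.
1st Thursday of May 2029: 2029-05-03.
June 2029 — 1st Thursday is 2029-06-07.
1st Thursday of July 2029: 2029-07-05.

2029-07-05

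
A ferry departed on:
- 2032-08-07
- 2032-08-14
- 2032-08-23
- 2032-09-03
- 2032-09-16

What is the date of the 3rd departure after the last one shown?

The spacing grows by 2 each time: 7, 9, 11, 13 days.
Next gap: 15 days. 2032-09-16 + 15 days = 2032-10-01.
Next gap: 17 days. 2032-10-01 + 17 days = 2032-10-18.
Next gap: 19 days. 2032-10-18 + 19 days = 2032-11-06.

2032-11-06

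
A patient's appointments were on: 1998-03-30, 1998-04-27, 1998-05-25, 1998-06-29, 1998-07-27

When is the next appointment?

These are Mondays with 28, 28, 35, 28-day gaps.
Each is the final Monday of its month — 1998-03-30 is past the 28th, so '4th Monday' doesn't fit.
August 1998 ends with Monday 1998-08-31.

1998-08-31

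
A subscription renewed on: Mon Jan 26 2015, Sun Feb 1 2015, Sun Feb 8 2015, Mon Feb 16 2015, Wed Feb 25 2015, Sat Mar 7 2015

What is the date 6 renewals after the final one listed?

Wed May 27 2015

Gaps: 6, 7, 8, 9, 10 days — each gap is 1 larger than the previous one.
Next gap: 11 days. Sat Mar 7 2015 + 11 days = Wed Mar 18 2015.
Next gap: 12 days. Wed Mar 18 2015 + 12 days = Mon Mar 30 2015.
Next gap: 13 days. Mon Mar 30 2015 + 13 days = Sun Apr 12 2015.
Next gap: 14 days. Sun Apr 12 2015 + 14 days = Sun Apr 26 2015.
Next gap: 15 days. Sun Apr 26 2015 + 15 days = Mon May 11 2015.
Next gap: 16 days. Mon May 11 2015 + 16 days = Wed May 27 2015.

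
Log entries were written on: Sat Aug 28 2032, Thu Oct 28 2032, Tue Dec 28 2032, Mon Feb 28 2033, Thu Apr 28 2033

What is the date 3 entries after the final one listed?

Each date is the 28th; the gaps (61, 61, 62, 59) track the month lengths.
The rule is the 28th of every 2 months.
June 2033: Tue Jun 28 2033.
Next: August 2033 → Sun Aug 28 2033.
Next: October 2033 → Fri Oct 28 2033.

Fri Oct 28 2033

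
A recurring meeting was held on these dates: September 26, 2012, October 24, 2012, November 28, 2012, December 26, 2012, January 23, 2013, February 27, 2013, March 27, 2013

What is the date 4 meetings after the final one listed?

These are Wednesdays at 28- or 35-day spacing (28, 35, 28, 28, 35, 28).
The pattern: 4th Wednesday of the month.
4th Wednesday of April 2013: April 24, 2013.
May 2013 — 4th Wednesday is May 22, 2013.
June 2013 — 4th Wednesday is June 26, 2013.
July 2013 — 4th Wednesday is July 24, 2013.

July 24, 2013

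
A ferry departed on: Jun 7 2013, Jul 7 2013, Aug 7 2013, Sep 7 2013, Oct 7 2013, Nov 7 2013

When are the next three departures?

Dec 7 2013, Jan 7 2014, Feb 7 2014

Gaps: 30, 31, 31, 30, 31 days — not constant. Every event is on the 7th of the month.
Pattern: the 7th of each month.
December 2013: Dec 7 2013.
January 2014: Jan 7 2014.
February 2014: Feb 7 2014.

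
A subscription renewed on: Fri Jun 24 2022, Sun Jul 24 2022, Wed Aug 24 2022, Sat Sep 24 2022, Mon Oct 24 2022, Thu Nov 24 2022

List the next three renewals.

Each date is the 24th; the gaps (30, 31, 31, 30, 31) track the month lengths.
The rule is the 24th of each month.
December 2022: Sat Dec 24 2022.
Next: January 2023 → Tue Jan 24 2023.
February 2023: Fri Feb 24 2023.

Sat Dec 24 2022, Tue Jan 24 2023, Fri Feb 24 2023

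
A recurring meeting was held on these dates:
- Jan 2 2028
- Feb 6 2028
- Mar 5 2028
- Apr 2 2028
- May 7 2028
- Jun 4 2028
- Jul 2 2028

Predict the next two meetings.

Aug 6 2028, Sep 3 2028

Gaps: 35, 28, 28, 35, 28, 28 days — a mix of 28 and 35. Every date is a Sunday.
Each is the 1st Sunday of its month.
1st Sunday of August 2028: Aug 6 2028.
September 2028 — 1st Sunday is Sep 3 2028.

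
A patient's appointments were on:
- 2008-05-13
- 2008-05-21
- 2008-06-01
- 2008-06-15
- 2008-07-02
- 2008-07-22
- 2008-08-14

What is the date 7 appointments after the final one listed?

2009-04-16

Intervals are 8, 11, 14, 17, 20, 23 days — an arithmetic progression with common difference 3.
Next gap: 26 days. 2008-08-14 + 26 days = 2008-09-09.
Next gap: 29 days. 2008-09-09 + 29 days = 2008-10-08.
Next gap: 32 days. 2008-10-08 + 32 days = 2008-11-09.
Next gap: 35 days. 2008-11-09 + 35 days = 2008-12-14.
Next gap: 38 days. 2008-12-14 + 38 days = 2009-01-21.
Next gap: 41 days. 2009-01-21 + 41 days = 2009-03-03.
Next gap: 44 days. 2009-03-03 + 44 days = 2009-04-16.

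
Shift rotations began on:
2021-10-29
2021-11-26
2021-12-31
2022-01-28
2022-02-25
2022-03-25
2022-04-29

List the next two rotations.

All Fridays; the gaps (28, 35, 28, 28, 28, 35) vary with month length.
This is the last Friday of each month.
Last Friday of May 2022: 2022-05-27.
Last Friday of June 2022: 2022-06-24.

2022-05-27, 2022-06-24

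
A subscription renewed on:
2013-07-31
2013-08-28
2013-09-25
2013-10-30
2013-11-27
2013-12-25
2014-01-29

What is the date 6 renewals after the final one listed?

2014-07-30

Every date is a Wednesday; gaps 28, 28, 35, 28, 28, 35 days.
Each is the last Wednesday of its month (at least one falls on the 29th or later, ruling out '4th Wednesday').
February 2014 ends with Wednesday 2014-02-26.
Last Wednesday of March 2014: 2014-03-26.
April 2014 ends with Wednesday 2014-04-30.
May 2014 ends with Wednesday 2014-05-28.
June 2014 ends with Wednesday 2014-06-25.
July 2014 ends with Wednesday 2014-07-30.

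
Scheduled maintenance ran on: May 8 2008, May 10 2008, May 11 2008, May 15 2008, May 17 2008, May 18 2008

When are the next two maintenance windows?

May 22 2008, May 24 2008

Gaps: 2, 1, 4, 2, 1 days — not constant, but cyclic with period 3.
The events fall on every Thursday, Saturday and Sunday.
The following Thursday is May 22 2008.
The following Saturday is May 24 2008.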